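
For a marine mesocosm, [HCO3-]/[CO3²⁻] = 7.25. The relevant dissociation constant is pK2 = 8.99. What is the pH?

From K2 = [H⁺][CO3²⁻]/[HCO3-]:  pH = pK2 − log₁₀([HCO3-]/[CO3²⁻])
log₁₀(7.25) = +0.860
pH = 8.99 − (+0.860) = 8.13

pH = 8.13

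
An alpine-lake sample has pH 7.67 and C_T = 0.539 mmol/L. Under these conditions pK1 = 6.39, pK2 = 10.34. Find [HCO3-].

α₁ = 1 / (1 + [H⁺]/K1 + K2/[H⁺]) = 1 / (1 + 10^-1.28 + 10^-2.67)
   = 1 / (1 + 0.052481 + 0.0021380) = 1/1.0546 = 0.9482
[HCO3⁻] = α₁ × DIC = 0.9482 × 0.539 = 0.511 mmol/L

[HCO3⁻] = 0.511 mmol/L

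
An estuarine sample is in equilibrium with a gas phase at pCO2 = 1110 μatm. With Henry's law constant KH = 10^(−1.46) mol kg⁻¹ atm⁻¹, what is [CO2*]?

KH = 10^(−1.46) = 3.467×10^-2 mol kg⁻¹ atm⁻¹
[CO2*] = KH · pCO2 = 3.467×10^-2 × 1110×10^-6 atm = 3.85×10^-5 mol/kg

[CO2*] = 38.5 μmol/kg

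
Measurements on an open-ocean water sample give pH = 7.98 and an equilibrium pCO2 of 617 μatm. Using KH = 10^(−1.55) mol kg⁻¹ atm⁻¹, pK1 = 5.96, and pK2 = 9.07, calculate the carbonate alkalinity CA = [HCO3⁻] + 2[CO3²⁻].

CA = 2.12 mmol/kg

[CO2*] = KH · pCO2 = 10^(−1.55) × 617×10^-6 = 1.739×10^-5 mol/kg
α₀ = 1/(1 + K1/[H⁺] + K1K2/[H⁺]²) = 1/(1 + 10^+2.02 + 10^+0.93) = 0.008755
DIC = [CO2*]/α₀ = 1.739×10^-5 / 0.008755 = 1.986 mmol/kg
CA = (α₁ + 2α₂)·DIC = (0.9167 + 2×0.07451) × 1.986 = 2.12 mmol/kg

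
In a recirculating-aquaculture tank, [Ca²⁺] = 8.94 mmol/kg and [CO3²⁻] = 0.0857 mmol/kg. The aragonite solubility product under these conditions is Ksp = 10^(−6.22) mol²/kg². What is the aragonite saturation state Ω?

Ksp = 10^(−6.22) = 6.026×10^-7
Ω = [Ca²⁺][CO3²⁻]/Ksp = (8.94×10^-3)(0.0857×10^-3) / 6.026×10^-7 = 1.27

Ω = 1.27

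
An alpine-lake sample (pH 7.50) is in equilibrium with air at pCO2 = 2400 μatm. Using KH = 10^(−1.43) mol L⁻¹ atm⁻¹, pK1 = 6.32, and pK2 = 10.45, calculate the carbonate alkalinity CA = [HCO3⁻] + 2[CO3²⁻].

[CO2*] = KH · pCO2 = 10^(−1.43) × 2400×10^-6 = 8.917×10^-5 mol/L
α₀ = 1/(1 + K1/[H⁺] + K1K2/[H⁺]²) = 1/(1 + 10^+1.18 + 10^-1.77) = 0.06191
DIC = [CO2*]/α₀ = 8.917×10^-5 / 0.06191 = 1.440 mmol/L
CA = (α₁ + 2α₂)·DIC = (0.9370 + 2×0.001051) × 1.440 = 1.35 mmol/L

CA = 1.35 mmol/L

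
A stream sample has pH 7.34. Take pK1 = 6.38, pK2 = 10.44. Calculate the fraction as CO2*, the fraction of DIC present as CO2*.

α₀ = 0.0987

α₀ = 1 / (1 + K1/[H⁺] + K1K2/[H⁺]²) = 1 / (1 + 10^+0.96 + 10^-2.14)
   = 1 / (1 + 9.1201 + 0.0072444) = 1/10.127 = 0.09874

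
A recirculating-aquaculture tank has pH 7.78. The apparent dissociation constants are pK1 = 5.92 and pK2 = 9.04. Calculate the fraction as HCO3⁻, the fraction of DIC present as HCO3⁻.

α₁ = 0.936

α₁ = 1 / (1 + [H⁺]/K1 + K2/[H⁺]) = 1 / (1 + 10^-1.86 + 10^-1.26)
   = 1 / (1 + 0.013804 + 0.054954) = 1/1.0688 = 0.9357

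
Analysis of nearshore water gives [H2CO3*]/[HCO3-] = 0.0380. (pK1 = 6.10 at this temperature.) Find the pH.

pH = 7.52

From K1 = [H⁺][HCO3-]/[H2CO3*]:  pH = pK1 − log₁₀([H2CO3*]/[HCO3-])
log₁₀(0.0380) = -1.420
pH = 6.10 − (-1.420) = 7.52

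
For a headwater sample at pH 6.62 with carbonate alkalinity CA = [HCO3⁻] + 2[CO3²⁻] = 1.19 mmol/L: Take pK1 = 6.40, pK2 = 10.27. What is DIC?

DIC = 1.91 mmol/L

CA = [HCO3⁻] + 2[CO3²⁻] = (α₁ + 2α₂)·DIC
At pH 6.62: [H⁺]/K1 = 10^-0.22 = 0.60256, K2/[H⁺] = 10^-3.65 = 0.00022387
α₁ = 1/(1 + 0.60256 + 0.00022387) = 1/1.6028 = 0.6239; α₂ = α₁·K2/[H⁺] = 0.0001397
α₁ + 2α₂ = 0.6242
DIC = CA / (α₁ + 2α₂) = 1.19 / 0.6242 = 1.91 mmol/L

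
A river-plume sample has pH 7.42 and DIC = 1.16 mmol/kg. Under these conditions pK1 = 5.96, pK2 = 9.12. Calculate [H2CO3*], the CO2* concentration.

α₀ = 1 / (1 + K1/[H⁺] + K1K2/[H⁺]²) = 1 / (1 + 10^+1.46 + 10^-0.24)
   = 1 / (1 + 28.840 + 0.57544) = 1/30.416 = 0.03288
[CO2*] = α₀ × DIC = 0.03288 × 1.16 = 0.0381 mmol/kg

[CO2*] = 0.0381 mmol/kg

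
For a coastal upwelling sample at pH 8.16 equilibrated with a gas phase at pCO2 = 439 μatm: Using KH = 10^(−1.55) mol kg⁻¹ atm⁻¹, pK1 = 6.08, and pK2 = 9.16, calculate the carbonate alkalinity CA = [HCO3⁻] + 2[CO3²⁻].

[CO2*] = KH · pCO2 = 10^(−1.55) × 439×10^-6 = 1.237×10^-5 mol/kg
α₀ = 1/(1 + K1/[H⁺] + K1K2/[H⁺]²) = 1/(1 + 10^+2.08 + 10^+1.08) = 0.007505
DIC = [CO2*]/α₀ = 1.237×10^-5 / 0.007505 = 1.649 mmol/kg
CA = (α₁ + 2α₂)·DIC = (0.9023 + 2×0.09023) × 1.649 = 1.79 mmol/kg

CA = 1.79 mmol/kg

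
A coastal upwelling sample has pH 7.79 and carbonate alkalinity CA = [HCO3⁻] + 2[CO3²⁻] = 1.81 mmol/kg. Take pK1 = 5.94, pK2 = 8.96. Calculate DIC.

DIC = 1.72 mmol/kg

CA = [HCO3⁻] + 2[CO3²⁻] = (α₁ + 2α₂)·DIC
At pH 7.79: [H⁺]/K1 = 10^-1.85 = 0.014125, K2/[H⁺] = 10^-1.17 = 0.067608
α₁ = 1/(1 + 0.014125 + 0.067608) = 1/1.0817 = 0.9244; α₂ = α₁·K2/[H⁺] = 0.06250
α₁ + 2α₂ = 1.0494
DIC = CA / (α₁ + 2α₂) = 1.81 / 1.0494 = 1.72 mmol/kg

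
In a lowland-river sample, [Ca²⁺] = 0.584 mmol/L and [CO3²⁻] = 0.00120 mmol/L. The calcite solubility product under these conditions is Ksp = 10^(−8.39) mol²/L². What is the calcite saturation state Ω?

Ksp = 10^(−8.39) = 4.074×10^-9
Ω = [Ca²⁺][CO3²⁻]/Ksp = (0.584×10^-3)(0.00120×10^-3) / 4.074×10^-9 = 0.172

Ω = 0.172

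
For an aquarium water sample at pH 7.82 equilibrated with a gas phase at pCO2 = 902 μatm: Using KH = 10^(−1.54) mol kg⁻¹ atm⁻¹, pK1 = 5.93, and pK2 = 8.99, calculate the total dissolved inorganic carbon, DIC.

[CO2*] = KH · pCO2 = 10^(−1.54) × 902×10^-6 = 2.601×10^-5 mol/kg
α₀ = 1/(1 + K1/[H⁺] + K1K2/[H⁺]²) = 1/(1 + 10^+1.89 + 10^+0.72) = 0.01192
DIC = [CO2*]/α₀ = 2.601×10^-5 / 0.01192 = 2.18 mmol/kg

DIC = 2.18 mmol/kg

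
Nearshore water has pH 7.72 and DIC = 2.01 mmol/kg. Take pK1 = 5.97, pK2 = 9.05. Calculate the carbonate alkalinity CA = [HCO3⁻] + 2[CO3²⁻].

CA = 2.06 mmol/kg

CA = [HCO3⁻] + 2[CO3²⁻] = (α₁ + 2α₂)·DIC
At pH 7.72: [H⁺]/K1 = 10^-1.75 = 0.017783, K2/[H⁺] = 10^-1.33 = 0.046774
α₁ = 1/(1 + 0.017783 + 0.046774) = 1/1.0646 = 0.9394; α₂ = α₁·K2/[H⁺] = 0.04394
α₁ + 2α₂ = 1.0272
CA = 1.0272 × 2.01 = 2.06 mmol/kg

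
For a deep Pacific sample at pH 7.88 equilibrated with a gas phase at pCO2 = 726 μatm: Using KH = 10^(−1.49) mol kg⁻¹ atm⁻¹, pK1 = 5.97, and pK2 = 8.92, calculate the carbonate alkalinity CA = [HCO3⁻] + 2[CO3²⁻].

CA = 2.26 mmol/kg

[CO2*] = KH · pCO2 = 10^(−1.49) × 726×10^-6 = 2.349×10^-5 mol/kg
α₀ = 1/(1 + K1/[H⁺] + K1K2/[H⁺]²) = 1/(1 + 10^+1.91 + 10^+0.87) = 0.01115
DIC = [CO2*]/α₀ = 2.349×10^-5 / 0.01115 = 2.107 mmol/kg
CA = (α₁ + 2α₂)·DIC = (0.9062 + 2×0.08265) × 2.107 = 2.26 mmol/kg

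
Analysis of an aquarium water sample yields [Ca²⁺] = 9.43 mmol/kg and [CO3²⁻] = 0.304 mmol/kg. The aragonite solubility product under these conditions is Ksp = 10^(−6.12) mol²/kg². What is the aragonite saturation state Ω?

Ω = 3.78

Ksp = 10^(−6.12) = 7.586×10^-7
Ω = [Ca²⁺][CO3²⁻]/Ksp = (9.43×10^-3)(0.304×10^-3) / 7.586×10^-7 = 3.78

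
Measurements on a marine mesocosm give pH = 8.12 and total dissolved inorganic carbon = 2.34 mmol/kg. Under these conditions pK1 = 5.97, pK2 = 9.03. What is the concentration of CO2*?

α₀ = 1 / (1 + K1/[H⁺] + K1K2/[H⁺]²) = 1 / (1 + 10^+2.15 + 10^+1.24)
   = 1 / (1 + 141.25 + 17.378) = 1/159.63 = 0.006264
[CO2*] = α₀ × DIC = 0.006264 × 2.34 = 0.0147 mmol/kg = 14.7 μmol/kg

[CO2*] = 14.7 μmol/kg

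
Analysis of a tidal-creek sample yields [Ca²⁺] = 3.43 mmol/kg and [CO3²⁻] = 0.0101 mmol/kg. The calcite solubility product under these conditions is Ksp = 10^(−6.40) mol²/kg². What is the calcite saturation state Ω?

Ω = 0.0870

Ksp = 10^(−6.40) = 3.981×10^-7
Ω = [Ca²⁺][CO3²⁻]/Ksp = (3.43×10^-3)(0.0101×10^-3) / 3.981×10^-7 = 0.0870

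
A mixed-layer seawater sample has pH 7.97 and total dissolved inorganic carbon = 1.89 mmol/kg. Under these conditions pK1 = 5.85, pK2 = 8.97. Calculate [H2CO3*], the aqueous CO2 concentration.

[CO2*] = 12.9 μmol/kg

α₀ = 1 / (1 + K1/[H⁺] + K1K2/[H⁺]²) = 1 / (1 + 10^+2.12 + 10^+1.12)
   = 1 / (1 + 131.83 + 13.183) = 1/146.01 = 0.006849
[CO2*] = α₀ × DIC = 0.006849 × 1.89 = 0.0129 mmol/kg = 12.9 μmol/kg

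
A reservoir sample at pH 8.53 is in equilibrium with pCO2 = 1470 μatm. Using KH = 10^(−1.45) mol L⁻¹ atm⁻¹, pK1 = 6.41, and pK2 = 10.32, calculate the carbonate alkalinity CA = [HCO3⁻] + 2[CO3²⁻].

CA = 7.10 mmol/L

[CO2*] = KH · pCO2 = 10^(−1.45) × 1470×10^-6 = 5.216×10^-5 mol/L
α₀ = 1/(1 + K1/[H⁺] + K1K2/[H⁺]²) = 1/(1 + 10^+2.12 + 10^+0.33) = 0.007409
DIC = [CO2*]/α₀ = 5.216×10^-5 / 0.007409 = 7.039 mmol/L
CA = (α₁ + 2α₂)·DIC = (0.9767 + 2×0.01584) × 7.039 = 7.10 mmol/L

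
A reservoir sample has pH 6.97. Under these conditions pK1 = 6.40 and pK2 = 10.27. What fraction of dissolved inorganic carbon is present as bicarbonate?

α₁ = 1 / (1 + [H⁺]/K1 + K2/[H⁺]) = 1 / (1 + 10^-0.57 + 10^-3.30)
   = 1 / (1 + 0.26915 + 0.00050119) = 1/1.2697 = 0.7876

α₁ = 0.788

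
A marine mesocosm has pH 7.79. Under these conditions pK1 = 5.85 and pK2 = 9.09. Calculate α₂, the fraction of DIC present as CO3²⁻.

α₂ = 0.0472

α₂ = 1 / (1 + [H⁺]/K2 + [H⁺]²/(K1K2)) = 1 / (1 + 10^+1.30 + 10^-0.64)
   = 1 / (1 + 19.953 + 0.22909) = 1/21.182 = 0.04721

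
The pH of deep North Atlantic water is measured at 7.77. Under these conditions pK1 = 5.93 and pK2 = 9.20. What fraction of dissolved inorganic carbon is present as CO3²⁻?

α₂ = 1 / (1 + [H⁺]/K2 + [H⁺]²/(K1K2)) = 1 / (1 + 10^+1.43 + 10^-0.41)
   = 1 / (1 + 26.915 + 0.38905) = 1/28.304 = 0.03533

α₂ = 0.0353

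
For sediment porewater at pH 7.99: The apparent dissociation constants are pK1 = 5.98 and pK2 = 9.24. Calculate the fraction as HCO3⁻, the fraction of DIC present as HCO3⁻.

α₁ = 0.938

α₁ = 1 / (1 + [H⁺]/K1 + K2/[H⁺]) = 1 / (1 + 10^-2.01 + 10^-1.25)
   = 1 / (1 + 0.0097724 + 0.056234) = 1/1.0660 = 0.9381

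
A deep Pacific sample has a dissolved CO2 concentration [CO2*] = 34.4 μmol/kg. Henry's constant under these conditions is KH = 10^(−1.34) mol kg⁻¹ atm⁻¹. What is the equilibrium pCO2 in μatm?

pCO2 = 753 μatm

KH = 10^(−1.34) = 4.571×10^-2 mol kg⁻¹ atm⁻¹
pCO2 = [CO2*]/KH = 34.4×10^-6 / 4.571×10^-2 = 7.53×10^-4 atm = 753 μatm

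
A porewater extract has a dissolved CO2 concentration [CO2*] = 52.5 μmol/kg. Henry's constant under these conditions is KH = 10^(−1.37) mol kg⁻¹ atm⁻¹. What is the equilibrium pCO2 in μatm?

KH = 10^(−1.37) = 4.266×10^-2 mol kg⁻¹ atm⁻¹
pCO2 = [CO2*]/KH = 52.5×10^-6 / 4.266×10^-2 = 1.23×10^-3 atm = 1230 μatm

pCO2 = 1230 μatm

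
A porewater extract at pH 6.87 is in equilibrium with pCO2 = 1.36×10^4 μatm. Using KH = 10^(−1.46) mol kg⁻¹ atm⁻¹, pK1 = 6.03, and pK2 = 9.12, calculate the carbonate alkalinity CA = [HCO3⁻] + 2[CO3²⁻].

CA = 3.30 mmol/kg

[CO2*] = KH · pCO2 = 10^(−1.46) × 1.36×10^4×10^-6 = 4.716×10^-4 mol/kg
α₀ = 1/(1 + K1/[H⁺] + K1K2/[H⁺]²) = 1/(1 + 10^+0.84 + 10^-1.41) = 0.1257
DIC = [CO2*]/α₀ = 4.716×10^-4 / 0.1257 = 3.752 mmol/kg
CA = (α₁ + 2α₂)·DIC = (0.8694 + 2×0.004889) × 3.752 = 3.30 mmol/kg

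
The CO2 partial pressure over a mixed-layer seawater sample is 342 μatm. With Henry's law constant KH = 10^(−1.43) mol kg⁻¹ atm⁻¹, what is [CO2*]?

KH = 10^(−1.43) = 3.715×10^-2 mol kg⁻¹ atm⁻¹
[CO2*] = KH · pCO2 = 3.715×10^-2 × 342×10^-6 atm = 1.27×10^-5 mol/kg

[CO2*] = 12.7 μmol/kg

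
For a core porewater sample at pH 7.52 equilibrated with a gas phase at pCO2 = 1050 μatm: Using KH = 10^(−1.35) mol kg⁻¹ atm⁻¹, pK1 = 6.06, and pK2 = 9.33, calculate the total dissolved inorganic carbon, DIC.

[CO2*] = KH · pCO2 = 10^(−1.35) × 1050×10^-6 = 4.690×10^-5 mol/kg
α₀ = 1/(1 + K1/[H⁺] + K1K2/[H⁺]²) = 1/(1 + 10^+1.46 + 10^-0.35) = 0.03302
DIC = [CO2*]/α₀ = 4.690×10^-5 / 0.03302 = 1.42 mmol/kg

DIC = 1.42 mmol/kg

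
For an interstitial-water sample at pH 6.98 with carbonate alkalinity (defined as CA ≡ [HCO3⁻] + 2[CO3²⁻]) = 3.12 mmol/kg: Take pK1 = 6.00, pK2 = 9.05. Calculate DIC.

DIC = 3.42 mmol/kg

CA = [HCO3⁻] + 2[CO3²⁻] = (α₁ + 2α₂)·DIC
At pH 6.98: [H⁺]/K1 = 10^-0.98 = 0.10471, K2/[H⁺] = 10^-2.07 = 0.0085114
α₁ = 1/(1 + 0.10471 + 0.0085114) = 1/1.1132 = 0.8983; α₂ = α₁·K2/[H⁺] = 0.007646
α₁ + 2α₂ = 0.9136
DIC = CA / (α₁ + 2α₂) = 3.12 / 0.9136 = 3.42 mmol/kg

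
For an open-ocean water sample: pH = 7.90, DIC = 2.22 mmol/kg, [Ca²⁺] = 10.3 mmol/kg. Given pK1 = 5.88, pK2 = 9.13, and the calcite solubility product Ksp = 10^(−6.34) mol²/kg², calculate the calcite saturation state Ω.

α₂ = 1 / (1 + [H⁺]/K2 + [H⁺]²/(K1K2)) = 1 / (1 + 10^+1.23 + 10^-0.79)
   = 1 / (1 + 16.982 + 0.16218) = 1/18.145 = 0.05511
[CO3²⁻] = α₂ × DIC = 0.05511 × 2.22 = 0.1224 mmol/kg
Ksp = 10^(−6.34) = 4.571×10^-7
Ω = [Ca²⁺][CO3²⁻]/Ksp = (10.3×10^-3)(1.224×10^-4) / 4.571×10^-7 = 2.76

Ω = 2.76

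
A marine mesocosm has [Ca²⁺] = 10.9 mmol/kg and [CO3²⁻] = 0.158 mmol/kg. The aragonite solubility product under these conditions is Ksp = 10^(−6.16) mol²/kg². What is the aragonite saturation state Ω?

Ksp = 10^(−6.16) = 6.918×10^-7
Ω = [Ca²⁺][CO3²⁻]/Ksp = (10.9×10^-3)(0.158×10^-3) / 6.918×10^-7 = 2.49

Ω = 2.49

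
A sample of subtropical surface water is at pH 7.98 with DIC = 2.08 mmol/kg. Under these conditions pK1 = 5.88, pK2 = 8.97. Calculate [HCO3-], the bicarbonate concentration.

α₁ = 1 / (1 + [H⁺]/K1 + K2/[H⁺]) = 1 / (1 + 10^-2.10 + 10^-0.99)
   = 1 / (1 + 0.0079433 + 0.10233) = 1/1.1103 = 0.9007
[HCO3⁻] = α₁ × DIC = 0.9007 × 2.08 = 1.87 mmol/kg

[HCO3⁻] = 1.87 mmol/kg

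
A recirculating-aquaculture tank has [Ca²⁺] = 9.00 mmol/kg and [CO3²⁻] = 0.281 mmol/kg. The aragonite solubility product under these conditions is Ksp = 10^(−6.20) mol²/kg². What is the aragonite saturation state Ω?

Ksp = 10^(−6.20) = 6.310×10^-7
Ω = [Ca²⁺][CO3²⁻]/Ksp = (9.00×10^-3)(0.281×10^-3) / 6.310×10^-7 = 4.01

Ω = 4.01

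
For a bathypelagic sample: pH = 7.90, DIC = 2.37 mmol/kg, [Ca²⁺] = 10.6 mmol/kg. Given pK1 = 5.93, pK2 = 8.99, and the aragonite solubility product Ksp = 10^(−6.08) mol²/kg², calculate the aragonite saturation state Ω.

Ω = 2.25

α₂ = 1 / (1 + [H⁺]/K2 + [H⁺]²/(K1K2)) = 1 / (1 + 10^+1.09 + 10^-0.88)
   = 1 / (1 + 12.303 + 0.13183) = 1/13.435 = 0.07444
[CO3²⁻] = α₂ × DIC = 0.07444 × 2.37 = 0.1764 mmol/kg
Ksp = 10^(−6.08) = 8.318×10^-7
Ω = [Ca²⁺][CO3²⁻]/Ksp = (10.6×10^-3)(1.764×10^-4) / 8.318×10^-7 = 2.25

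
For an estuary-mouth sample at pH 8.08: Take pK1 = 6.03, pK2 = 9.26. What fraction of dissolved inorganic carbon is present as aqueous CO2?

α₀ = 1 / (1 + K1/[H⁺] + K1K2/[H⁺]²) = 1 / (1 + 10^+2.05 + 10^+0.87)
   = 1 / (1 + 112.20 + 7.4131) = 1/120.61 = 0.008291

α₀ = 0.00829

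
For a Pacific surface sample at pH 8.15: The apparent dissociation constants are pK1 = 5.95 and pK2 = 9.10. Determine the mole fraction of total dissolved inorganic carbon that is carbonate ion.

α₂ = 1 / (1 + [H⁺]/K2 + [H⁺]²/(K1K2)) = 1 / (1 + 10^+0.95 + 10^-1.25)
   = 1 / (1 + 8.9125 + 0.056234) = 1/9.9687 = 0.1003

α₂ = 0.100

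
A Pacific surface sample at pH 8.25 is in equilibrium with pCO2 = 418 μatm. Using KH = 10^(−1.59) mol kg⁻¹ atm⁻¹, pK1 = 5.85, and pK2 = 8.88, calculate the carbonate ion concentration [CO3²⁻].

[CO3²⁻] = 0.633 mmol/kg

[CO2*] = KH · pCO2 = 10^(−1.59) × 418×10^-6 = 1.074×10^-5 mol/kg
α₀ = 1/(1 + K1/[H⁺] + K1K2/[H⁺]²) = 1/(1 + 10^+2.40 + 10^+1.77) = 0.003215
DIC = [CO2*]/α₀ = 1.074×10^-5 / 0.003215 = 3.342 mmol/kg
[CO3²⁻] = α₂·DIC; α₂ = 0.1893, so [CO3²⁻] = 0.1893 × 3.342 = 0.633 mmol/kg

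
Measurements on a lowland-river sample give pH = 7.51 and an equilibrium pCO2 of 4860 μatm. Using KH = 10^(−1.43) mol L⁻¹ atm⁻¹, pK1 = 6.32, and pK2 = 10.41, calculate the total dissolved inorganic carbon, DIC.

DIC = 2.98 mmol/L

[CO2*] = KH · pCO2 = 10^(−1.43) × 4860×10^-6 = 1.806×10^-4 mol/L
α₀ = 1/(1 + K1/[H⁺] + K1K2/[H⁺]²) = 1/(1 + 10^+1.19 + 10^-1.71) = 0.06058
DIC = [CO2*]/α₀ = 1.806×10^-4 / 0.06058 = 2.98 mmol/L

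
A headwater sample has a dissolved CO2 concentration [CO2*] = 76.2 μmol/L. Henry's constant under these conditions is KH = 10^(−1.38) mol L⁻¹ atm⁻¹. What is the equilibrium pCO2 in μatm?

pCO2 = 1830 μatm

KH = 10^(−1.38) = 4.169×10^-2 mol L⁻¹ atm⁻¹
pCO2 = [CO2*]/KH = 76.2×10^-6 / 4.169×10^-2 = 1.83×10^-3 atm = 1830 μatm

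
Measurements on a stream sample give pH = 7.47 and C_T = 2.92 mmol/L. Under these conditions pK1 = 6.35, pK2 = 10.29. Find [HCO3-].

α₁ = 1 / (1 + [H⁺]/K1 + K2/[H⁺]) = 1 / (1 + 10^-1.12 + 10^-2.82)
   = 1 / (1 + 0.075858 + 0.0015136) = 1/1.0774 = 0.9282
[HCO3⁻] = α₁ × DIC = 0.9282 × 2.92 = 2.71 mmol/L

[HCO3⁻] = 2.71 mmol/L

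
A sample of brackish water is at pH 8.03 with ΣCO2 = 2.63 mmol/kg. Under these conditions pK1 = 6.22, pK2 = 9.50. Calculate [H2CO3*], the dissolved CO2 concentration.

[CO2*] = 0.0388 mmol/kg

α₀ = 1 / (1 + K1/[H⁺] + K1K2/[H⁺]²) = 1 / (1 + 10^+1.81 + 10^+0.34)
   = 1 / (1 + 64.565 + 2.1878) = 1/67.753 = 0.01476
[CO2*] = α₀ × DIC = 0.01476 × 2.63 = 0.0388 mmol/kg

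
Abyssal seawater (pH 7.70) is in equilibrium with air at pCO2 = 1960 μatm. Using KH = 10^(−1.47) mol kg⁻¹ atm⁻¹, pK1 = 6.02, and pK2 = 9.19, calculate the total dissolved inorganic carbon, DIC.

[CO2*] = KH · pCO2 = 10^(−1.47) × 1960×10^-6 = 6.641×10^-5 mol/kg
α₀ = 1/(1 + K1/[H⁺] + K1K2/[H⁺]²) = 1/(1 + 10^+1.68 + 10^+0.19) = 0.01984
DIC = [CO2*]/α₀ = 6.641×10^-5 / 0.01984 = 3.35 mmol/kg

DIC = 3.35 mmol/kg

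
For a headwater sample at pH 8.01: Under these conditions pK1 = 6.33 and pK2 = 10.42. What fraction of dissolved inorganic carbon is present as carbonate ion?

α₂ = 1 / (1 + [H⁺]/K2 + [H⁺]²/(K1K2)) = 1 / (1 + 10^+2.41 + 10^+0.73)
   = 1 / (1 + 257.04 + 5.3703) = 1/263.41 = 0.003796

α₂ = 0.00380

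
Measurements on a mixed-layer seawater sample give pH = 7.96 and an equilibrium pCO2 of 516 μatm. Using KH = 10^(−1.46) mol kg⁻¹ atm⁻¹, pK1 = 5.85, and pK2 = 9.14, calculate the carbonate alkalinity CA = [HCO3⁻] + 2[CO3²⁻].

[CO2*] = KH · pCO2 = 10^(−1.46) × 516×10^-6 = 1.789×10^-5 mol/kg
α₀ = 1/(1 + K1/[H⁺] + K1K2/[H⁺]²) = 1/(1 + 10^+2.11 + 10^+0.93) = 0.007229
DIC = [CO2*]/α₀ = 1.789×10^-5 / 0.007229 = 2.475 mmol/kg
CA = (α₁ + 2α₂)·DIC = (0.9312 + 2×0.06153) × 2.475 = 2.61 mmol/kg

CA = 2.61 mmol/kg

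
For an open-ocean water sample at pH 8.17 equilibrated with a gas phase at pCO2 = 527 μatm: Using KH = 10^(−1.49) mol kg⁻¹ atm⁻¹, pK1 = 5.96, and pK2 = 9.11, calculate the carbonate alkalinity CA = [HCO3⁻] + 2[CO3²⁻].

CA = 3.40 mmol/kg

[CO2*] = KH · pCO2 = 10^(−1.49) × 527×10^-6 = 1.705×10^-5 mol/kg
α₀ = 1/(1 + K1/[H⁺] + K1K2/[H⁺]²) = 1/(1 + 10^+2.21 + 10^+1.27) = 0.005500
DIC = [CO2*]/α₀ = 1.705×10^-5 / 0.005500 = 3.100 mmol/kg
CA = (α₁ + 2α₂)·DIC = (0.8921 + 2×0.1024) × 3.100 = 3.40 mmol/kg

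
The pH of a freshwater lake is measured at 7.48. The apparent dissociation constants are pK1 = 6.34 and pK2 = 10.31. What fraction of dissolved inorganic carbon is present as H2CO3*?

α₀ = 0.0675

α₀ = 1 / (1 + K1/[H⁺] + K1K2/[H⁺]²) = 1 / (1 + 10^+1.14 + 10^-1.69)
   = 1 / (1 + 13.804 + 0.020417) = 1/14.824 = 0.06746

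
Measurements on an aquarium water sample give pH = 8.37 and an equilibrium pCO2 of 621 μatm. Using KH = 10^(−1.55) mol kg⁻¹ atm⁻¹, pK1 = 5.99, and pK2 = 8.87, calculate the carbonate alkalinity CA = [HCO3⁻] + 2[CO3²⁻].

CA = 6.85 mmol/kg

[CO2*] = KH · pCO2 = 10^(−1.55) × 621×10^-6 = 1.750×10^-5 mol/kg
α₀ = 1/(1 + K1/[H⁺] + K1K2/[H⁺]²) = 1/(1 + 10^+2.38 + 10^+1.88) = 0.003157
DIC = [CO2*]/α₀ = 1.750×10^-5 / 0.003157 = 5.544 mmol/kg
CA = (α₁ + 2α₂)·DIC = (0.7573 + 2×0.2395) × 5.544 = 6.85 mmol/kg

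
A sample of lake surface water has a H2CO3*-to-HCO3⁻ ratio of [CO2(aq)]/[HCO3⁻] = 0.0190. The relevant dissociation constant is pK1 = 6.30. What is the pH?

From K1 = [H⁺][HCO3⁻]/[CO2(aq)]:  pH = pK1 − log₁₀([CO2(aq)]/[HCO3⁻])
log₁₀(0.0190) = -1.721
pH = 6.30 − (-1.721) = 8.02

pH = 8.02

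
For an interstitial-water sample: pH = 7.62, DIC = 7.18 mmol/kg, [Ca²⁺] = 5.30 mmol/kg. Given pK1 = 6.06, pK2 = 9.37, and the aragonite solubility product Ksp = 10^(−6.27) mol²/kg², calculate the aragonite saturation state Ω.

Ω = 1.21

α₂ = 1 / (1 + [H⁺]/K2 + [H⁺]²/(K1K2)) = 1 / (1 + 10^+1.75 + 10^+0.19)
   = 1 / (1 + 56.234 + 1.5488) = 1/58.783 = 0.01701
[CO3²⁻] = α₂ × DIC = 0.01701 × 7.18 = 0.1221 mmol/kg
Ksp = 10^(−6.27) = 5.370×10^-7
Ω = [Ca²⁺][CO3²⁻]/Ksp = (5.30×10^-3)(1.221×10^-4) / 5.370×10^-7 = 1.21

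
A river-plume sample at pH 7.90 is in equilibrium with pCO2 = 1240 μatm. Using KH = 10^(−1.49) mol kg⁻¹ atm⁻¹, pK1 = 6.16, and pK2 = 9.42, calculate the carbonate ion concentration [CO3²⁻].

[CO2*] = KH · pCO2 = 10^(−1.49) × 1240×10^-6 = 4.013×10^-5 mol/kg
α₀ = 1/(1 + K1/[H⁺] + K1K2/[H⁺]²) = 1/(1 + 10^+1.74 + 10^+0.22) = 0.01736
DIC = [CO2*]/α₀ = 4.013×10^-5 / 0.01736 = 2.312 mmol/kg
[CO3²⁻] = α₂·DIC; α₂ = 0.02881, so [CO3²⁻] = 0.02881 × 2.312 = 0.0666 mmol/kg

[CO3²⁻] = 0.0666 mmol/kg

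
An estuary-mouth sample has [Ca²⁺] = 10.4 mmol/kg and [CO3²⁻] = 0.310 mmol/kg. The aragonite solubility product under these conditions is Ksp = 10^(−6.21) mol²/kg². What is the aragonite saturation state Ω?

Ω = 5.23

Ksp = 10^(−6.21) = 6.166×10^-7
Ω = [Ca²⁺][CO3²⁻]/Ksp = (10.4×10^-3)(0.310×10^-3) / 6.166×10^-7 = 5.23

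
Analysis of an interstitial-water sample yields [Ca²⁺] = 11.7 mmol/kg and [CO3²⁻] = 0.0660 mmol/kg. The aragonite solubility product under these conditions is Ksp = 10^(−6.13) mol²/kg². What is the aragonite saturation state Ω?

Ω = 1.04

Ksp = 10^(−6.13) = 7.413×10^-7
Ω = [Ca²⁺][CO3²⁻]/Ksp = (11.7×10^-3)(0.0660×10^-3) / 7.413×10^-7 = 1.04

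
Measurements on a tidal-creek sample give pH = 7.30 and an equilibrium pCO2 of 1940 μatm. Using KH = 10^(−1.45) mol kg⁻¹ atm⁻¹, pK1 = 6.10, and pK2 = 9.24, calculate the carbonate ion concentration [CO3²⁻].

[CO2*] = KH · pCO2 = 10^(−1.45) × 1940×10^-6 = 6.883×10^-5 mol/kg
α₀ = 1/(1 + K1/[H⁺] + K1K2/[H⁺]²) = 1/(1 + 10^+1.20 + 10^-0.74) = 0.05872
DIC = [CO2*]/α₀ = 6.883×10^-5 / 0.05872 = 1.172 mmol/kg
[CO3²⁻] = α₂·DIC; α₂ = 0.01068, so [CO3²⁻] = 0.01068 × 1.172 = 0.0125 mmol/kg = 12.5 μmol/kg

[CO3²⁻] = 12.5 μmol/kg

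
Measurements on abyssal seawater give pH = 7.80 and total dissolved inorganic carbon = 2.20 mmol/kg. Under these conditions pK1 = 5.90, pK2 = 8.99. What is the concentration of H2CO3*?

α₀ = 1 / (1 + K1/[H⁺] + K1K2/[H⁺]²) = 1 / (1 + 10^+1.90 + 10^+0.71)
   = 1 / (1 + 79.433 + 5.1286) = 1/85.561 = 0.01169
[CO2*] = α₀ × DIC = 0.01169 × 2.20 = 0.0257 mmol/kg

[CO2*] = 0.0257 mmol/kg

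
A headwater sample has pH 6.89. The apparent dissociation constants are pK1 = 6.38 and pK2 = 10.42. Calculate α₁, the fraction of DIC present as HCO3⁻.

α₁ = 1 / (1 + [H⁺]/K1 + K2/[H⁺]) = 1 / (1 + 10^-0.51 + 10^-3.53)
   = 1 / (1 + 0.30903 + 0.00029512) = 1/1.3093 = 0.7638

α₁ = 0.764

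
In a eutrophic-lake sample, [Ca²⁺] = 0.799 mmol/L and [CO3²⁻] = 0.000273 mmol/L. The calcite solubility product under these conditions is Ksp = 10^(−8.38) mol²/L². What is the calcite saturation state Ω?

Ksp = 10^(−8.38) = 4.169×10^-9
Ω = [Ca²⁺][CO3²⁻]/Ksp = (0.799×10^-3)(0.000273×10^-3) / 4.169×10^-9 = 0.0523

Ω = 0.0523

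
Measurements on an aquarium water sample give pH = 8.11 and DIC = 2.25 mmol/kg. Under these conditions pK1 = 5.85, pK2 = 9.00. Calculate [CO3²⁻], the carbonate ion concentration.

α₂ = 1 / (1 + [H⁺]/K2 + [H⁺]²/(K1K2)) = 1 / (1 + 10^+0.89 + 10^-1.37)
   = 1 / (1 + 7.7625 + 0.042658) = 1/8.8051 = 0.1136
[CO3²⁻] = α₂ × DIC = 0.1136 × 2.25 = 0.256 mmol/kg

[CO3²⁻] = 0.256 mmol/kg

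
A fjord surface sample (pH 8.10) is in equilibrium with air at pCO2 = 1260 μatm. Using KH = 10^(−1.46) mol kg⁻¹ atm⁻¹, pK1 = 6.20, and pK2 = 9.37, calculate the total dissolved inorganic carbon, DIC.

[CO2*] = KH · pCO2 = 10^(−1.46) × 1260×10^-6 = 4.369×10^-5 mol/kg
α₀ = 1/(1 + K1/[H⁺] + K1K2/[H⁺]²) = 1/(1 + 10^+1.90 + 10^+0.63) = 0.01181
DIC = [CO2*]/α₀ = 4.369×10^-5 / 0.01181 = 3.70 mmol/kg

DIC = 3.70 mmol/kg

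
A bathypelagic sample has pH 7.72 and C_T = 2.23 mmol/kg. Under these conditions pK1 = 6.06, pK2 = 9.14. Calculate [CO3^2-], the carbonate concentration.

[CO3²⁻] = 0.0800 mmol/kg

α₂ = 1 / (1 + [H⁺]/K2 + [H⁺]²/(K1K2)) = 1 / (1 + 10^+1.42 + 10^-0.24)
   = 1 / (1 + 26.303 + 0.57544) = 1/27.878 = 0.03587
[CO3²⁻] = α₂ × DIC = 0.03587 × 2.23 = 0.0800 mmol/kg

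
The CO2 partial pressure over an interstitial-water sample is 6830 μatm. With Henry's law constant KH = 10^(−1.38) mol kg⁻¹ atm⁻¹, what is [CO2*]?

[CO2*] = 285 μmol/kg

KH = 10^(−1.38) = 4.169×10^-2 mol kg⁻¹ atm⁻¹
[CO2*] = KH · pCO2 = 4.169×10^-2 × 6830×10^-6 atm = 2.85×10^-4 mol/kg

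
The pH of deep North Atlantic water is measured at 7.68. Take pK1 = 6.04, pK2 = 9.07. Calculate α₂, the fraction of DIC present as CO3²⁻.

α₂ = 1 / (1 + [H⁺]/K2 + [H⁺]²/(K1K2)) = 1 / (1 + 10^+1.39 + 10^-0.25)
   = 1 / (1 + 24.547 + 0.56234) = 1/26.109 = 0.03830

α₂ = 0.0383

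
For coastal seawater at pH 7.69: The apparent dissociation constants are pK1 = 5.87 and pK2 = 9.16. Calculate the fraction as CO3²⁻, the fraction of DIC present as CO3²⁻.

α₂ = 0.0323

α₂ = 1 / (1 + [H⁺]/K2 + [H⁺]²/(K1K2)) = 1 / (1 + 10^+1.47 + 10^-0.35)
   = 1 / (1 + 29.512 + 0.44668) = 1/30.959 = 0.03230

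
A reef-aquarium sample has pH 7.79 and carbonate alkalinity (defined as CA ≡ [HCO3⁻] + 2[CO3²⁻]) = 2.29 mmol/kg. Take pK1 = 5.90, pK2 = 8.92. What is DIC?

CA = [HCO3⁻] + 2[CO3²⁻] = (α₁ + 2α₂)·DIC
At pH 7.79: [H⁺]/K1 = 10^-1.89 = 0.012882, K2/[H⁺] = 10^-1.13 = 0.074131
α₁ = 1/(1 + 0.012882 + 0.074131) = 1/1.0870 = 0.9200; α₂ = α₁·K2/[H⁺] = 0.06820
α₁ + 2α₂ = 1.0563
DIC = CA / (α₁ + 2α₂) = 2.29 / 1.0563 = 2.17 mmol/kg

DIC = 2.17 mmol/kg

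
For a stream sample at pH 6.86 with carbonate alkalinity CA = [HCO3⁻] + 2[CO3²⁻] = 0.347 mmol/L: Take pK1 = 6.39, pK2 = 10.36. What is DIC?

DIC = 0.464 mmol/L

CA = [HCO3⁻] + 2[CO3²⁻] = (α₁ + 2α₂)·DIC
At pH 6.86: [H⁺]/K1 = 10^-0.47 = 0.33884, K2/[H⁺] = 10^-3.50 = 0.00031623
α₁ = 1/(1 + 0.33884 + 0.00031623) = 1/1.3392 = 0.7467; α₂ = α₁·K2/[H⁺] = 0.0002361
α₁ + 2α₂ = 0.7472
DIC = CA / (α₁ + 2α₂) = 0.347 / 0.7472 = 0.464 mmol/L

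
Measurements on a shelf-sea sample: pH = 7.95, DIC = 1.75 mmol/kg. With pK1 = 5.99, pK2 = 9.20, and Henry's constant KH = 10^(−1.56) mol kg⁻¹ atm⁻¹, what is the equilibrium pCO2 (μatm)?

α₀ = 1 / (1 + K1/[H⁺] + K1K2/[H⁺]²) = 1 / (1 + 10^+1.96 + 10^+0.71)
   = 1 / (1 + 91.201 + 5.1286) = 1/97.330 = 0.01027
[CO2*] = α₀ × DIC = 0.01027 × 1.75 = 0.01798 mmol/kg = 17.98 μmol/kg
pCO2 = [CO2*]/KH = 1.798×10^-5 / 2.754×10^-2 = 653 μatm

pCO2 = 653 μatm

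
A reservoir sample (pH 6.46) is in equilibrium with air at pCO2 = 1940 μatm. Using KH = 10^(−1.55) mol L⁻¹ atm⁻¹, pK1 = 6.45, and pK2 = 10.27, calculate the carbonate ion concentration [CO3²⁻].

[CO3²⁻] = 0.00867 μmol/L

[CO2*] = KH · pCO2 = 10^(−1.55) × 1940×10^-6 = 5.468×10^-5 mol/L
α₀ = 1/(1 + K1/[H⁺] + K1K2/[H⁺]²) = 1/(1 + 10^+0.01 + 10^-3.80) = 0.4942
DIC = [CO2*]/α₀ = 5.468×10^-5 / 0.4942 = 0.1106 mmol/L
[CO3²⁻] = α₂·DIC; α₂ = 7.833×10^-5, so [CO3²⁻] = 7.833×10^-5 × 0.1106 = 8.67×10^-6 mmol/L = 0.00867 μmol/L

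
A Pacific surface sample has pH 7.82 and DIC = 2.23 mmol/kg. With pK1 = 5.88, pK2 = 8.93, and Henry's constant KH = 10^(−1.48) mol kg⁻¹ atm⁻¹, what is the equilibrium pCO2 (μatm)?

α₀ = 1 / (1 + K1/[H⁺] + K1K2/[H⁺]²) = 1 / (1 + 10^+1.94 + 10^+0.83)
   = 1 / (1 + 87.096 + 6.7608) = 1/94.857 = 0.01054
[CO2*] = α₀ × DIC = 0.01054 × 2.23 = 0.02351 mmol/kg
pCO2 = [CO2*]/KH = 2.351×10^-5 / 3.311×10^-2 = 710 μatm

pCO2 = 710 μatm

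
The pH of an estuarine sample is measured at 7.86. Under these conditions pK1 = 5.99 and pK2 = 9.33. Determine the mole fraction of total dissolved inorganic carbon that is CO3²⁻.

α₂ = 0.0324

α₂ = 1 / (1 + [H⁺]/K2 + [H⁺]²/(K1K2)) = 1 / (1 + 10^+1.47 + 10^-0.40)
   = 1 / (1 + 29.512 + 0.39811) = 1/30.910 = 0.03235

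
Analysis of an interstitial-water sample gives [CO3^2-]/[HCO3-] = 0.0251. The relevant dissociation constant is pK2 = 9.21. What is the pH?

pH = 7.61

From K2 = [H⁺][CO3^2-]/[HCO3-]:  pH = pK2 + log₁₀([CO3^2-]/[HCO3-])
log₁₀(0.0251) = -1.600
pH = 9.21 + (-1.600) = 7.61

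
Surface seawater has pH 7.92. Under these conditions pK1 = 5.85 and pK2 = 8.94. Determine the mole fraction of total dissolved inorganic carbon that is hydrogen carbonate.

α₁ = 0.906

α₁ = 1 / (1 + [H⁺]/K1 + K2/[H⁺]) = 1 / (1 + 10^-2.07 + 10^-1.02)
   = 1 / (1 + 0.0085114 + 0.095499) = 1/1.1040 = 0.9058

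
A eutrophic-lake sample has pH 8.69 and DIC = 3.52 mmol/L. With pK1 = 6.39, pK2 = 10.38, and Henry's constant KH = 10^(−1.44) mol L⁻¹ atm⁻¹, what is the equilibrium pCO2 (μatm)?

pCO2 = 474 μatm

α₀ = 1 / (1 + K1/[H⁺] + K1K2/[H⁺]²) = 1 / (1 + 10^+2.30 + 10^+0.61)
   = 1 / (1 + 199.53 + 4.0738) = 1/204.60 = 0.004888
[CO2*] = α₀ × DIC = 0.004888 × 3.52 = 0.01720 mmol/L = 17.20 μmol/L
pCO2 = [CO2*]/KH = 1.720×10^-5 / 3.631×10^-2 = 474 μatm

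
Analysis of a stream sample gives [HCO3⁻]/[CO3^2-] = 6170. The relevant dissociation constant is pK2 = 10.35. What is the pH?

From K2 = [H⁺][CO3^2-]/[HCO3⁻]:  pH = pK2 − log₁₀([HCO3⁻]/[CO3^2-])
log₁₀(6170) = +3.790
pH = 10.35 − (+3.790) = 6.56

pH = 6.56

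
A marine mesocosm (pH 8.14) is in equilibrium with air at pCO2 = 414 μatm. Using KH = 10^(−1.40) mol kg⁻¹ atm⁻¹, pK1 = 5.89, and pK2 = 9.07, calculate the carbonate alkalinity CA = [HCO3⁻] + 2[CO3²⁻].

CA = 3.62 mmol/kg

[CO2*] = KH · pCO2 = 10^(−1.40) × 414×10^-6 = 1.648×10^-5 mol/kg
α₀ = 1/(1 + K1/[H⁺] + K1K2/[H⁺]²) = 1/(1 + 10^+2.25 + 10^+1.32) = 0.005007
DIC = [CO2*]/α₀ = 1.648×10^-5 / 0.005007 = 3.292 mmol/kg
CA = (α₁ + 2α₂)·DIC = (0.8904 + 2×0.1046) × 3.292 = 3.62 mmol/kg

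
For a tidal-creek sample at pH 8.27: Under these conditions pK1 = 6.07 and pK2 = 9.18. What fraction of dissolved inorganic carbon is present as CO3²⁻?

α₂ = 0.109

α₂ = 1 / (1 + [H⁺]/K2 + [H⁺]²/(K1K2)) = 1 / (1 + 10^+0.91 + 10^-1.29)
   = 1 / (1 + 8.1283 + 0.051286) = 1/9.1796 = 0.1089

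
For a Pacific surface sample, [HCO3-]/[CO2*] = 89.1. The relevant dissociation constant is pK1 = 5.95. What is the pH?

From K1 = [H⁺][HCO3-]/[CO2*]:  pH = pK1 + log₁₀([HCO3-]/[CO2*])
log₁₀(89.1) = +1.950
pH = 5.95 + (+1.950) = 7.90

pH = 7.90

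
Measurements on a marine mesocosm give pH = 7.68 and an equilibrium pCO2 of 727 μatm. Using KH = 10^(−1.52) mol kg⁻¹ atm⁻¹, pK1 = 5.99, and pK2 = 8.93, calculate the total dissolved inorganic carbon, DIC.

[CO2*] = KH · pCO2 = 10^(−1.52) × 727×10^-6 = 2.196×10^-5 mol/kg
α₀ = 1/(1 + K1/[H⁺] + K1K2/[H⁺]²) = 1/(1 + 10^+1.69 + 10^+0.44) = 0.01896
DIC = [CO2*]/α₀ = 2.196×10^-5 / 0.01896 = 1.16 mmol/kg

DIC = 1.16 mmol/kg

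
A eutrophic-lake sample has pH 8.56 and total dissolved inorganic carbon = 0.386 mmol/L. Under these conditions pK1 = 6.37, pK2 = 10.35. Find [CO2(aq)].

[CO2*] = 2.44 μmol/L

α₀ = 1 / (1 + K1/[H⁺] + K1K2/[H⁺]²) = 1 / (1 + 10^+2.19 + 10^+0.40)
   = 1 / (1 + 154.88 + 2.5119) = 1/158.39 = 0.006313
[CO2*] = α₀ × DIC = 0.006313 × 0.386 = 0.00244 mmol/L = 2.44 μmol/L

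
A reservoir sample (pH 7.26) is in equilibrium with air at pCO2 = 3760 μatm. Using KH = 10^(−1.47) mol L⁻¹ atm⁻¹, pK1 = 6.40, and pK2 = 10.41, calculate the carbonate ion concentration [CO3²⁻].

[CO2*] = KH · pCO2 = 10^(−1.47) × 3760×10^-6 = 1.274×10^-4 mol/L
α₀ = 1/(1 + K1/[H⁺] + K1K2/[H⁺]²) = 1/(1 + 10^+0.86 + 10^-2.29) = 0.1212
DIC = [CO2*]/α₀ = 1.274×10^-4 / 0.1212 = 1.051 mmol/L
[CO3²⁻] = α₂·DIC; α₂ = 0.0006217, so [CO3²⁻] = 0.0006217 × 1.051 = 0.000653 mmol/L = 0.653 μmol/L

[CO3²⁻] = 0.653 μmol/L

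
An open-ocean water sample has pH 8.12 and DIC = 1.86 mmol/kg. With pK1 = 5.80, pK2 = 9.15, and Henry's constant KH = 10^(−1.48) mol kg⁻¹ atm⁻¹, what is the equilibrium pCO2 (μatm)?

pCO2 = 245 μatm

α₀ = 1 / (1 + K1/[H⁺] + K1K2/[H⁺]²) = 1 / (1 + 10^+2.32 + 10^+1.29)
   = 1 / (1 + 208.93 + 19.498) = 1/229.43 = 0.004359
[CO2*] = α₀ × DIC = 0.004359 × 1.86 = 0.008107 mmol/kg = 8.107 μmol/kg
pCO2 = [CO2*]/KH = 8.107×10^-6 / 3.311×10^-2 = 245 μatm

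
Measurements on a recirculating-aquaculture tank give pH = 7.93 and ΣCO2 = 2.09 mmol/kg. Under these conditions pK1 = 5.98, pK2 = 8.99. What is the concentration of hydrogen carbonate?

α₁ = 1 / (1 + [H⁺]/K1 + K2/[H⁺]) = 1 / (1 + 10^-1.95 + 10^-1.06)
   = 1 / (1 + 0.011220 + 0.087096) = 1/1.0983 = 0.9105
[HCO3⁻] = α₁ × DIC = 0.9105 × 2.09 = 1.90 mmol/kg

[HCO3⁻] = 1.90 mmol/kg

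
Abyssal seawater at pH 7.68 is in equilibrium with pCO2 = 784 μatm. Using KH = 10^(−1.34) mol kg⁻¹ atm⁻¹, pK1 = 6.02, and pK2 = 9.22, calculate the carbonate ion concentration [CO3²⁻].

[CO3²⁻] = 0.0472 mmol/kg

[CO2*] = KH · pCO2 = 10^(−1.34) × 784×10^-6 = 3.584×10^-5 mol/kg
α₀ = 1/(1 + K1/[H⁺] + K1K2/[H⁺]²) = 1/(1 + 10^+1.66 + 10^+0.12) = 0.02082
DIC = [CO2*]/α₀ = 3.584×10^-5 / 0.02082 = 1.721 mmol/kg
[CO3²⁻] = α₂·DIC; α₂ = 0.02745, so [CO3²⁻] = 0.02745 × 1.721 = 0.0472 mmol/kg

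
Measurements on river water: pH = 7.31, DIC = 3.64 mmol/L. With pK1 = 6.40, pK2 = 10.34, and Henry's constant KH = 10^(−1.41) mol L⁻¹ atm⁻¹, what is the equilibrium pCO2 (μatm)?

α₀ = 1 / (1 + K1/[H⁺] + K1K2/[H⁺]²) = 1 / (1 + 10^+0.91 + 10^-2.12)
   = 1 / (1 + 8.1283 + 0.0075858) = 1/9.1359 = 0.1095
[CO2*] = α₀ × DIC = 0.1095 × 3.64 = 0.3984 mmol/L
pCO2 = [CO2*]/KH = 3.984×10^-4 / 3.890×10^-2 = 1.02×10^4 μatm

pCO2 = 1.02×10^4 μatm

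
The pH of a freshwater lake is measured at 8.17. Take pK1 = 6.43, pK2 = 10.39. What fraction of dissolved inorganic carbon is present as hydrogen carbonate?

α₁ = 1 / (1 + [H⁺]/K1 + K2/[H⁺]) = 1 / (1 + 10^-1.74 + 10^-2.22)
   = 1 / (1 + 0.018197 + 0.0060256) = 1/1.0242 = 0.9764

α₁ = 0.976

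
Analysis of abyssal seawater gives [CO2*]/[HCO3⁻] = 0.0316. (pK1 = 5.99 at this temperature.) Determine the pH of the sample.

pH = 7.49

From K1 = [H⁺][HCO3⁻]/[CO2*]:  pH = pK1 − log₁₀([CO2*]/[HCO3⁻])
log₁₀(0.0316) = -1.500
pH = 5.99 − (-1.500) = 7.49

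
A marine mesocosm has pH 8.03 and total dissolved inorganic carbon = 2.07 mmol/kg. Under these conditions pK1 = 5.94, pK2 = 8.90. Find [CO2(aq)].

[CO2*] = 14.7 μmol/kg

α₀ = 1 / (1 + K1/[H⁺] + K1K2/[H⁺]²) = 1 / (1 + 10^+2.09 + 10^+1.22)
   = 1 / (1 + 123.03 + 16.596) = 1/140.62 = 0.007111
[CO2*] = α₀ × DIC = 0.007111 × 2.07 = 0.0147 mmol/kg = 14.7 μmol/kg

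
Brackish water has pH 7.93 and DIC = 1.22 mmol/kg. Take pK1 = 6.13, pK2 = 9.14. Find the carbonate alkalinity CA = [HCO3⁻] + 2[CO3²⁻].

CA = [HCO3⁻] + 2[CO3²⁻] = (α₁ + 2α₂)·DIC
At pH 7.93: [H⁺]/K1 = 10^-1.80 = 0.015849, K2/[H⁺] = 10^-1.21 = 0.061660
α₁ = 1/(1 + 0.015849 + 0.061660) = 1/1.0775 = 0.9281; α₂ = α₁·K2/[H⁺] = 0.05722
α₁ + 2α₂ = 1.0425
CA = 1.0425 × 1.22 = 1.27 mmol/kg

CA = 1.27 mmol/kg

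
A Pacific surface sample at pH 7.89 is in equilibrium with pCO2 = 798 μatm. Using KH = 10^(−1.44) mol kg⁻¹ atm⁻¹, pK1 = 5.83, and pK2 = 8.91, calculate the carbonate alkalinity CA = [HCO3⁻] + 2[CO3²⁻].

[CO2*] = KH · pCO2 = 10^(−1.44) × 798×10^-6 = 2.897×10^-5 mol/kg
α₀ = 1/(1 + K1/[H⁺] + K1K2/[H⁺]²) = 1/(1 + 10^+2.06 + 10^+1.04) = 0.007888
DIC = [CO2*]/α₀ = 2.897×10^-5 / 0.007888 = 3.673 mmol/kg
CA = (α₁ + 2α₂)·DIC = (0.9056 + 2×0.08649) × 3.673 = 3.96 mmol/kg

CA = 3.96 mmol/kg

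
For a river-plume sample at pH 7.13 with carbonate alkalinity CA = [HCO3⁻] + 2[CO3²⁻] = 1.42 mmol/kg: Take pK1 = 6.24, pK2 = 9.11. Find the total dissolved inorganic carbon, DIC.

CA = [HCO3⁻] + 2[CO3²⁻] = (α₁ + 2α₂)·DIC
At pH 7.13: [H⁺]/K1 = 10^-0.89 = 0.12882, K2/[H⁺] = 10^-1.98 = 0.010471
α₁ = 1/(1 + 0.12882 + 0.010471) = 1/1.1393 = 0.8777; α₂ = α₁·K2/[H⁺] = 0.009191
α₁ + 2α₂ = 0.8961
DIC = CA / (α₁ + 2α₂) = 1.42 / 0.8961 = 1.58 mmol/kg

DIC = 1.58 mmol/kg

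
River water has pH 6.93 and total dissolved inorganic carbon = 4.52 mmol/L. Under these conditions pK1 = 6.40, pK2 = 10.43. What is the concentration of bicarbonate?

α₁ = 1 / (1 + [H⁺]/K1 + K2/[H⁺]) = 1 / (1 + 10^-0.53 + 10^-3.50)
   = 1 / (1 + 0.29512 + 0.00031623) = 1/1.2954 = 0.7719
[HCO3⁻] = α₁ × DIC = 0.7719 × 4.52 = 3.49 mmol/L

[HCO3⁻] = 3.49 mmol/L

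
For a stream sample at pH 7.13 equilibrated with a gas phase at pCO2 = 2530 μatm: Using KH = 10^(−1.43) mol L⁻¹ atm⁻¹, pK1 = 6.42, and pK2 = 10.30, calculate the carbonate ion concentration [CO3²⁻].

[CO2*] = KH · pCO2 = 10^(−1.43) × 2530×10^-6 = 9.400×10^-5 mol/L
α₀ = 1/(1 + K1/[H⁺] + K1K2/[H⁺]²) = 1/(1 + 10^+0.71 + 10^-2.46) = 0.1631
DIC = [CO2*]/α₀ = 9.400×10^-5 / 0.1631 = 0.5764 mmol/L
[CO3²⁻] = α₂·DIC; α₂ = 0.0005654, so [CO3²⁻] = 0.0005654 × 0.5764 = 0.000326 mmol/L = 0.326 μmol/L

[CO3²⁻] = 0.326 μmol/L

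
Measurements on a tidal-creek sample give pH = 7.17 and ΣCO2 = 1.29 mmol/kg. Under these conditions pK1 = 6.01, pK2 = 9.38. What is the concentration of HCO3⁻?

[HCO3⁻] = 1.20 mmol/kg

α₁ = 1 / (1 + [H⁺]/K1 + K2/[H⁺]) = 1 / (1 + 10^-1.16 + 10^-2.21)
   = 1 / (1 + 0.069183 + 0.0061660) = 1/1.0753 = 0.9299
[HCO3⁻] = α₁ × DIC = 0.9299 × 1.29 = 1.20 mmol/kg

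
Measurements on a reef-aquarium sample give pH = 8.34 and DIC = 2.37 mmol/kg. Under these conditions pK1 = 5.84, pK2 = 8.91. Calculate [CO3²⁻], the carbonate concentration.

α₂ = 1 / (1 + [H⁺]/K2 + [H⁺]²/(K1K2)) = 1 / (1 + 10^+0.57 + 10^-1.93)
   = 1 / (1 + 3.7154 + 0.011749) = 1/4.7271 = 0.2115
[CO3²⁻] = α₂ × DIC = 0.2115 × 2.37 = 0.501 mmol/kg

[CO3²⁻] = 0.501 mmol/kg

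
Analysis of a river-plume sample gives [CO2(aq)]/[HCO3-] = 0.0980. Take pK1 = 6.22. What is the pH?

From K1 = [H⁺][HCO3-]/[CO2(aq)]:  pH = pK1 − log₁₀([CO2(aq)]/[HCO3-])
log₁₀(0.0980) = -1.009
pH = 6.22 − (-1.009) = 7.23

pH = 7.23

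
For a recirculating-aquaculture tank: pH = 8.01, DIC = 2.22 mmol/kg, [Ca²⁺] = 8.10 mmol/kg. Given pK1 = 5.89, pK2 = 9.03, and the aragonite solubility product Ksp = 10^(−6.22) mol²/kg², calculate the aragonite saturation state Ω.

α₂ = 1 / (1 + [H⁺]/K2 + [H⁺]²/(K1K2)) = 1 / (1 + 10^+1.02 + 10^-1.10)
   = 1 / (1 + 10.471 + 0.079433) = 1/11.551 = 0.08657
[CO3²⁻] = α₂ × DIC = 0.08657 × 2.22 = 0.1922 mmol/kg
Ksp = 10^(−6.22) = 6.026×10^-7
Ω = [Ca²⁺][CO3²⁻]/Ksp = (8.10×10^-3)(1.922×10^-4) / 6.026×10^-7 = 2.58

Ω = 2.58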